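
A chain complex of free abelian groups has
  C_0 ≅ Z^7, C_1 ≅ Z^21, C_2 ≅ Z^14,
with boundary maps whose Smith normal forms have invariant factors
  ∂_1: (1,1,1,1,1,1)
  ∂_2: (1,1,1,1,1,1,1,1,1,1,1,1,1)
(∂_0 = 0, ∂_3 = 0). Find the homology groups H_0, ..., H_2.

H_0: b_0 = 7 − 0 − 6 = 1; torsion from ∂_1 factors > 1: none. So H_0 = Z.
H_1: b_1 = 21 − 6 − 13 = 2; torsion from ∂_2 factors > 1: none. So H_1 = Z^2.
H_2: b_2 = 14 − 13 − 0 = 1; torsion from ∂_3 factors > 1: none. So H_2 = Z.

H_0 = Z,  H_1 = Z^2,  H_2 = Z.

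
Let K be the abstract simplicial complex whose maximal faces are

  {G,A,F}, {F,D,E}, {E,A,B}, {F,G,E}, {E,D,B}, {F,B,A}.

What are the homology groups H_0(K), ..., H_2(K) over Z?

H_0 = Z,  H_1 = Z,  H_2 = 0.

K has 6 vertices, 12 edges, 6 triangles.
rank ∂_0 = 0, rank ∂_1 = 5 ⇒ b_0 = 6 − 0 − 5 = 1; all invariant factors of ∂_1 are 1 so no torsion. So H_0 ≅ Z.
rank ∂_1 = 5, rank ∂_2 = 6 ⇒ b_1 = 12 − 5 − 6 = 1; all invariant factors of ∂_2 are 1 so no torsion. So H_1 ≅ Z.
rank ∂_2 = 6, rank ∂_3 = 0 ⇒ b_2 = 6 − 6 − 0 = 0. So H_2 ≅ 0.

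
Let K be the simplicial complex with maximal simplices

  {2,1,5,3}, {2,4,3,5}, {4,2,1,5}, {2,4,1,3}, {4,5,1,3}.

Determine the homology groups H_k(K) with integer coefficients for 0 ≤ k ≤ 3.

H_0 = Z,  H_1 = 0,  H_2 = 0,  H_3 = Z.

Order the vertices as 1 < 2 < 3 < 4 < 5. Listing each simplex with vertices in this order, K has dimension 3 with simplices:

  0-simplices (5): [1], [2], [3], [4], [5]
  1-simplices (10): [1,2], [1,3], [1,4], [1,5], [2,3], [2,4], [2,5], [3,4], [3,5], [4,5]
  2-simplices (10): [1,2,3], [1,2,4], [1,2,5], [1,3,4], [1,3,5], [1,4,5], [2,3,4], [2,3,5], [2,4,5], [3,4,5]
  3-simplices (5): [1,2,3,4], [1,2,3,5], [1,2,4,5], [1,3,4,5], [2,3,4,5]

giving chain groups C_0 ≅ Z^5, C_1 ≅ Z^10, C_2 ≅ Z^10, C_3 ≅ Z^5.

∂_1: C_1 → C_0 sends each edge [p,q] (with p < q) to q − p.
The resulting 5×10 matrix has rank 4, and its Smith normal form has invariant factors (1,1,1,1).

∂_2: C_2 → C_1 maps a triangle to the signed sum of its edges. For instance
  ∂[2,3,5] = [3,5] − [2,5] + [2,3],
  ∂[1,3,5] = [3,5] − [1,5] + [1,3].
The resulting 10×10 matrix has rank 6, and its Smith normal form has invariant factors (1,1,1,1,1,1).

∂_3: C_3 → C_2 sends each 3-simplex σ to the alternating sum Σ_i (−1)^i (σ with its i-th vertex removed). For instance
  ∂[2,3,4,5] = [3,4,5] − [2,4,5] + [2,3,5] − [2,3,4],
  ∂[1,2,3,4] = [2,3,4] − [1,3,4] + [1,2,4] − [1,2,3].
As a 10×5 matrix over Z this has rank 4, with invariant factors (1,1,1,1).

Computing H_k = (kernel of ∂_k) / (image of ∂_{k+1}):

  H_0: rank C_0 − rank ∂_1 = 5 − 4 = 1, and the invariant factors of ∂_1 are all 1, so H_0 = Z.
  H_1: rank ker ∂_1 − rank ∂_2 = (10 − 4) − 6 = 0, and the invariant factors of ∂_2 are all 1, so H_1 = 0.
  H_2: rank ker ∂_2 − rank ∂_3 = (10 − 6) − 4 = 0, and the invariant factors of ∂_3 are all 1, so H_2 = 0.
  H_3: rank ker ∂_3 − rank ∂_4 = (5 − 4) − 0 = 1, and there is no ∂_4, so H_3 = Z.

(K is a triangulation of the 3-sphere S^3.)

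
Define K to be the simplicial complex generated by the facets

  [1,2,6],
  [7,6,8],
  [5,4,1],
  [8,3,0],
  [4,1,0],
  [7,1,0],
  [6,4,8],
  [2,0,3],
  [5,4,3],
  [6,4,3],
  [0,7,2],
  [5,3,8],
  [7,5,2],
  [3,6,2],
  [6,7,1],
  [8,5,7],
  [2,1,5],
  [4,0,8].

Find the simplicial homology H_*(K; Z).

Fix the vertex order 0 < 1 < 2 < 3 < 4 < 5 < 6 < 7 < 8 and write every simplex with vertices in increasing order. Then dim K = 2 and the simplices of K are:

  0-simplices (9): [0], [1], [2], [3], [4], [5], [6], [7], [8]
  1-simplices (27): (27 of them)
  2-simplices (18): [0,1,4], [0,1,7], [0,2,3], [0,2,7], [0,3,8], [0,4,8], [1,2,5], [1,2,6], [1,4,5], [1,6,7], [2,3,6], [2,5,7], [3,4,5], [3,4,6], [3,5,8], [4,6,8], [5,7,8], [6,7,8]

giving chain groups C_0 ≅ Z^9, C_1 ≅ Z^27, C_2 ≅ Z^18.

Boundary ∂_1: C_1 → C_0 sends each edge [p,q] (with p < q) to q − p. For instance
  ∂[2,7] = [7] − [2].
As a 9×27 matrix over Z this has rank 8, with invariant factors (1,1,1,1,1,1,1,1).

Boundary ∂_2: C_2 → C_1 maps a triangle to the signed sum of its edges. For instance
  ∂[4,6,8] = [6,8] − [4,8] + [4,6],
  ∂[1,6,7] = [6,7] − [1,7] + [1,6].
This gives a 27×18 integer matrix of rank 18; reducing to Smith normal form yields diagonal entries (1,1,1,1,1,1,1,1,1,1,1,1,1,1,1,1,1,2).

Computing H_k = (kernel of ∂_k) / (image of ∂_{k+1}):

  H_0: rank C_0 − rank ∂_1 = 9 − 8 = 1, and the invariant factors of ∂_1 are all 1, so H_0 ≅ Z.
  H_1: rank ker ∂_1 − rank ∂_2 = (27 − 8) − 18 = 1, and ∂_2 has invariant factor 2 > 1, so H_1 ≅ Z × Z/2.
  H_2: rank ker ∂_2 − rank ∂_3 = (18 − 18) − 0 = 0, and there is no ∂_3, so H_2 ≅ 0.

(K is a triangulation of the Klein bottle.)

H_0 ≅ Z,  H_1 ≅ Z × Z/2,  H_2 = 0.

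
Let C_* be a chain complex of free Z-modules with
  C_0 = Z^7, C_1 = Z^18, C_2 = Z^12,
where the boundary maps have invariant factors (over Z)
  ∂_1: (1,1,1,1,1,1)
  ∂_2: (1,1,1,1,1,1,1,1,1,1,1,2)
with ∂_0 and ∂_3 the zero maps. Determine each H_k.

H_0 ≅ Z,  H_1 ≅ Z/2,  H_2 = 0.

H_0: b_0 = 7 − 0 − 6 = 1; torsion from ∂_1 factors > 1: none. So H_0 ≅ Z.
H_1: b_1 = 18 − 6 − 12 = 0; torsion from ∂_2 factors > 1: [2]. So H_1 ≅ Z/2.
H_2: b_2 = 12 − 12 − 0 = 0; torsion from ∂_3 factors > 1: none. So H_2 ≅ 0.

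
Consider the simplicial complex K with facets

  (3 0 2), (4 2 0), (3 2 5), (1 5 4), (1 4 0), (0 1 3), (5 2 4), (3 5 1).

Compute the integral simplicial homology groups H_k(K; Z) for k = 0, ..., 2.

H_0 ≅ Z,  H_1 = 0,  H_2 ≅ Z.

Fix the vertex order 0 < 1 < 2 < 3 < 4 < 5 and write every simplex with vertices in increasing order. Then dim K = 2 and the simplices of K are:

  0-simplices (6): [0], [1], [2], [3], [4], [5]
  1-simplices (12): [0,1], [0,2], [0,3], [0,4], [1,3], [1,4], [1,5], [2,3], [2,4], [2,5], [3,5], [4,5]
  2-simplices (8): [0,1,3], [0,1,4], [0,2,3], [0,2,4], [1,3,5], [1,4,5], [2,3,5], [2,4,5]

giving chain groups C_0 ≅ Z^6, C_1 ≅ Z^12, C_2 ≅ Z^8.

∂_1: C_1 → C_0 sends each edge [p,q] (with p < q) to q − p. For instance
  ∂[2,3] = [3] − [2].
As a 6×12 matrix over Z this has rank 5, with invariant factors (1,1,1,1,1).

∂_2: C_2 → C_1 acts by ∂[p,q,r] = [q,r] − [p,r] + [p,q]. For instance
  ∂[2,3,5] = [3,5] − [2,5] + [2,3],
  ∂[1,3,5] = [3,5] − [1,5] + [1,3].
As a 12×8 matrix over Z this has rank 7, with invariant factors (1,1,1,1,1,1,1).

Computing H_k = (kernel of ∂_k) / (image of ∂_{k+1}):

  H_0: rank C_0 − rank ∂_1 = 6 − 5 = 1, and the invariant factors of ∂_1 are all 1, so H_0 = Z.
  H_1: rank ker ∂_1 − rank ∂_2 = (12 − 5) − 7 = 0, and the invariant factors of ∂_2 are all 1, so H_1 = 0.
  H_2: rank ker ∂_2 − rank ∂_3 = (8 − 7) − 0 = 1, and there is no ∂_3, so H_2 = Z.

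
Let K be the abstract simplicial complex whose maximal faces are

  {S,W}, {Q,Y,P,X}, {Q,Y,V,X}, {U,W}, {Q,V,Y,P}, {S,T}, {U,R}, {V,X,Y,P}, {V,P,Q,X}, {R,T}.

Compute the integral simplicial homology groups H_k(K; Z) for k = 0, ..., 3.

We work with the vertex ordering P < Q < R < S < T < U < V < W < X < Y. The simplices of K, each written with vertices in increasing order, are:

  0-simplices (10): P, Q, R, S, T, U, V, W, X, Y
  1-simplices (15): PQ, PV, PX, PY, QV, QX, QY, RT, RU, ST, SW, UW, VX, VY, XY
  2-simplices (10): PQV, PQX, PQY, PVX, PVY, PXY, QVX, QVY, QXY, VXY
  3-simplices (5): PQVX, PQVY, PQXY, PVXY, QVXY

so the chain groups are C_0 ≅ Z^10, C_1 ≅ Z^15, C_2 ≅ Z^10, C_3 ≅ Z^5.

The boundary map ∂_1: C_1 → C_0 sends each edge [p,q] (with p < q) to q − p. For instance
  ∂PY = Y − P.
As a 10×15 matrix over Z this has rank 8, with invariant factors (1,1,1,1,1,1,1,1).

Boundary ∂_2: C_2 → C_1 sends each 2-simplex [p,q,r] to [q,r] − [p,r] + [p,q]. For instance
  ∂PVX = VX − PX + PV,
  ∂QVX = VX − QX + QV.
The 15×10 boundary matrix has rank 6 and Smith normal form diag(1,1,1,1,1,1).

∂_3: C_3 → C_2 sends each 3-simplex σ to the alternating sum Σ_i (−1)^i (σ with its i-th vertex removed). For instance
  ∂PQXY = QXY − PXY + PQY − PQX,
  ∂QVXY = VXY − QXY + QVY − QVX.
The resulting 10×5 matrix has rank 4, and its Smith normal form has invariant factors (1,1,1,1).

Computing H_k = (kernel of ∂_k) / (image of ∂_{k+1}):

  H_0: rank C_0 − rank ∂_1 = 10 − 8 = 2, and the invariant factors of ∂_1 are all 1, so H_0 ≅ Z^2.
  H_1: rank ker ∂_1 − rank ∂_2 = (15 − 8) − 6 = 1, and the invariant factors of ∂_2 are all 1, so H_1 ≅ Z.
  H_2: rank ker ∂_2 − rank ∂_3 = (10 − 6) − 4 = 0, and the invariant factors of ∂_3 are all 1, so H_2 ≅ 0.
  H_3: rank ker ∂_3 − rank ∂_4 = (5 − 4) − 0 = 1, and there is no ∂_4, so H_3 ≅ Z.

As a check, the Euler characteristic is 10 − 15 + 10 − 5 = 0, which agrees with 2 − 1 + 0 − 1 = 0.
(K is a triangulation of the disjoint union of the circle S^1 and the 3-sphere S^3.)

H_0 = Z^2,  H_1 = Z,  H_2 = 0,  H_3 = Z.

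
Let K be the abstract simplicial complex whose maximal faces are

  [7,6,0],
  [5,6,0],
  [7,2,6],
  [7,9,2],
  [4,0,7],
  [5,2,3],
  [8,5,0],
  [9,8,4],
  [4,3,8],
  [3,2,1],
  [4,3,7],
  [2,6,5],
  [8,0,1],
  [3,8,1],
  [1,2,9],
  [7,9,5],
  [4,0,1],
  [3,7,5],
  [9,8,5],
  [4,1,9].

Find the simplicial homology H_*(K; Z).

H_0 = Z,  H_1 = Z ⊕ Z/2Z,  H_2 = 0.

Order the vertices as 0 < 1 < 2 < 3 < 4 < 5 < 6 < 7 < 8 < 9. Listing each simplex with vertices in this order, K has dimension 2 with simplices:

  0-simplices (10): [0], [1], [2], [3], [4], [5], [6], [7], [8], [9]
  1-simplices (30): (30 of them)
  2-simplices (20): (20 of them)

so the chain groups are C_0 ≅ Z^10, C_1 ≅ Z^30, C_2 ≅ Z^20.

The boundary map ∂_1: C_1 → C_0 maps an edge to its endpoints' difference, ∂[p,q] = q − p. For instance
  ∂[1,8] = [8] − [1].
This gives a 10×30 integer matrix of rank 9; reducing to Smith normal form yields diagonal entries (1,1,1,1,1,1,1,1,1).

∂_2: C_2 → C_1 sends each 2-simplex [p,q,r] to [q,r] − [p,r] + [p,q]. For instance
  ∂[3,5,7] = [5,7] − [3,7] + [3,5],
  ∂[0,5,8] = [5,8] − [0,8] + [0,5].
As a 30×20 matrix over Z this has rank 20, with invariant factors (1,1,1,1,1,1,1,1,1,1,1,1,1,1,1,1,1,1,1,2).

Computing H_k = (kernel of ∂_k) / (image of ∂_{k+1}):

  H_0: rank C_0 − rank ∂_1 = 10 − 9 = 1, and the invariant factors of ∂_1 are all 1, so H_0 ≅ Z.
  H_1: rank ker ∂_1 − rank ∂_2 = (30 − 9) − 20 = 1, and ∂_2 has invariant factor 2 > 1, so H_1 ≅ Z ⊕ Z/2Z.
  H_2: rank ker ∂_2 − rank ∂_3 = (20 − 20) − 0 = 0, and there is no ∂_3, so H_2 ≅ 0.

(K is a triangulation of the Klein bottle.)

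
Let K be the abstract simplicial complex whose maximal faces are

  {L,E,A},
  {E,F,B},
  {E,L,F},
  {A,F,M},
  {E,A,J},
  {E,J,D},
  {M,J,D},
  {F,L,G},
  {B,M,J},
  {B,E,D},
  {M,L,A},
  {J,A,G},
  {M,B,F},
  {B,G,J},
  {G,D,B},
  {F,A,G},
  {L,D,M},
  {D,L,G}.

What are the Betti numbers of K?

Take the total order A < B < D < E < F < G < J < L < M on the vertex set. Then K (dimension 2) consists of the simplices:

  0-simplices (9): A, B, D, E, F, G, J, L, M
  1-simplices (27): AE, AF, AG, AJ, AL, AM, BD, BE, BF, BG, BJ, BM, DE, DG, DJ, DL, DM, EF, EJ, EL, FG, FL, FM, GJ, GL, JM, LM
  2-simplices (18): AEJ, AEL, AFG, AFM, AGJ, ALM, BDE, BDG, BEF, BFM, BGJ, BJM, DEJ, DGL, DJM, DLM, EFL, FGL

giving chain groups C_0 ≅ Z^9, C_1 ≅ Z^27, C_2 ≅ Z^18.

Boundary ∂_1: C_1 → C_0 is given by ∂[p,q] = [q] − [p]. For instance
  ∂AE = E − A.
The 9×27 boundary matrix has rank 8 and Smith normal form diag(1,1,1,1,1,1,1,1).

Boundary ∂_2: C_2 → C_1 maps a triangle to the signed sum of its edges. For instance
  ∂AEL = EL − AL + AE,
  ∂AFM = FM − AM + AF.
This gives a 27×18 integer matrix of rank 18; reducing to Smith normal form yields diagonal entries (1,1,1,1,1,1,1,1,1,1,1,1,1,1,1,1,1,2).

Computing H_k = (kernel of ∂_k) / (image of ∂_{k+1}):

  H_0: rank C_0 − rank ∂_1 = 9 − 8 = 1, and the invariant factors of ∂_1 are all 1, so H_0 = Z.
  H_1: rank ker ∂_1 − rank ∂_2 = (27 − 8) − 18 = 1, and ∂_2 has invariant factor 2 > 1, so H_1 = Z ⊕ Z/2.
  H_2: rank ker ∂_2 − rank ∂_3 = (18 − 18) − 0 = 0, and there is no ∂_3, so H_2 = 0.

(K is a triangulation of the Klein bottle.)

Hence the Betti numbers are b_0 = 1, b_1 = 1, b_2 = 0.

b_0 = 1, b_1 = 1, b_2 = 0.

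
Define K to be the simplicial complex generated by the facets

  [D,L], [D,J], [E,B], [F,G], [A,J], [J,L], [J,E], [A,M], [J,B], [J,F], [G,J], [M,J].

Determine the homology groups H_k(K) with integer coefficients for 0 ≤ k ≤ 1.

H_0 = Z,  H_1 = Z^4.

Order the vertices as A < B < D < E < F < G < J < L < M. Listing each simplex with vertices in this order, K has dimension 1 with simplices:

  0-simplices (9): A, B, D, E, F, G, J, L, M
  1-simplices (12): AJ, AM, BE, BJ, DJ, DL, EJ, FG, FJ, GJ, JL, JM

so the chain groups are C_0 ≅ Z^9, C_1 ≅ Z^12.

Boundary ∂_1: C_1 → C_0 sends each edge [p,q] (with p < q) to q − p. For instance
  ∂GJ = J − G.
The resulting 9×12 matrix has rank 8, and its Smith normal form has invariant factors (1,1,1,1,1,1,1,1).

Now H_k = ker ∂_k / im ∂_{k+1}, so:

  H_0: rank C_0 − rank ∂_1 = 9 − 8 = 1, and the invariant factors of ∂_1 are all 1, so H_0 = Z.
  H_1: rank ker ∂_1 − rank ∂_2 = (12 − 8) − 0 = 4, and there is no ∂_2, so H_1 = Z^4.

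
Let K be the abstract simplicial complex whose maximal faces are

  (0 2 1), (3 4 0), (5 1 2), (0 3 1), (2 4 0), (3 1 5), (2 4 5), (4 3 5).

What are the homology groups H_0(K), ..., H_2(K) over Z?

H_0 = Z,  H_1 = 0,  H_2 = Z.

Take the total order 0 < 1 < 2 < 3 < 4 < 5 on the vertex set. Then K (dimension 2) consists of the simplices:

  0-simplices (6): [0], [1], [2], [3], [4], [5]
  1-simplices (12): [0,1], [0,2], [0,3], [0,4], [1,2], [1,3], [1,5], [2,4], [2,5], [3,4], [3,5], [4,5]
  2-simplices (8): [0,1,2], [0,1,3], [0,2,4], [0,3,4], [1,2,5], [1,3,5], [2,4,5], [3,4,5]

giving chain groups C_0 ≅ Z^6, C_1 ≅ Z^12, C_2 ≅ Z^8.

∂_1: C_1 → C_0 is given by ∂[p,q] = [q] − [p]. For instance
  ∂[0,4] = [4] − [0].
The resulting 6×12 matrix has rank 5, and its Smith normal form has invariant factors (1,1,1,1,1).

Boundary ∂_2: C_2 → C_1 sends each 2-simplex [p,q,r] to [q,r] − [p,r] + [p,q]. For instance
  ∂[1,2,5] = [2,5] − [1,5] + [1,2],
  ∂[0,1,2] = [1,2] − [0,2] + [0,1].
The 12×8 boundary matrix has rank 7 and Smith normal form diag(1,1,1,1,1,1,1).

Computing H_k = (kernel of ∂_k) / (image of ∂_{k+1}):

  H_0: rank C_0 − rank ∂_1 = 6 − 5 = 1, and the invariant factors of ∂_1 are all 1, so H_0 = Z.
  H_1: rank ker ∂_1 − rank ∂_2 = (12 − 5) − 7 = 0, and the invariant factors of ∂_2 are all 1, so H_1 = 0.
  H_2: rank ker ∂_2 − rank ∂_3 = (8 − 7) − 0 = 1, and there is no ∂_3, so H_2 = Z.

As a check, the Euler characteristic is 6 − 12 + 8 = 2, which agrees with 1 − 0 + 1 = 2.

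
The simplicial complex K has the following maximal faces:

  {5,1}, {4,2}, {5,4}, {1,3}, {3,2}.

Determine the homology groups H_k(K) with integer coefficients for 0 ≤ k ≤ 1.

Order the vertices as 1 < 2 < 3 < 4 < 5. Listing each simplex with vertices in this order, K has dimension 1 with simplices:

  0-simplices (5): [1], [2], [3], [4], [5]
  1-simplices (5): [1,3], [1,5], [2,3], [2,4], [4,5]

Hence C_0 ≅ Z^5, C_1 ≅ Z^5.

∂_1: C_1 → C_0 maps an edge to its endpoints' difference, ∂[p,q] = q − p. For instance
  ∂[1,5] = [5] − [1].
This gives a 5×5 integer matrix of rank 4; reducing to Smith normal form yields diagonal entries (1,1,1,1).

Computing H_k = (kernel of ∂_k) / (image of ∂_{k+1}):

  H_0: rank C_0 − rank ∂_1 = 5 − 4 = 1, and the invariant factors of ∂_1 are all 1, so H_0 = Z.
  H_1: rank ker ∂_1 − rank ∂_2 = (5 − 4) − 0 = 1, and there is no ∂_2, so H_1 = Z.

As a check, the Euler characteristic is 5 − 5 = 0, which agrees with 1 − 1 = 0.

H_0 = Z,  H_1 = Z.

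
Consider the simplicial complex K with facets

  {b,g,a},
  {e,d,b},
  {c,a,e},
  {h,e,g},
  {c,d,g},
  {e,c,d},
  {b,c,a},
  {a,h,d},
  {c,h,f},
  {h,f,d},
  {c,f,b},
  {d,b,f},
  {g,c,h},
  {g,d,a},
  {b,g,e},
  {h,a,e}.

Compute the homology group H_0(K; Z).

We work with the vertex ordering a < b < c < d < e < f < g < h. The simplices of K, each written with vertices in increasing order, are:

  0-simplices (8): a, b, c, d, e, f, g, h
  1-simplices (24): ab, ac, ad, ae, ag, ah, bc, bd, be, bf, bg, cd, ce, cf, cg, ch, de, df, dg, dh, eg, eh, fh, gh
  2-simplices (16): abc, abg, ace, adg, adh, aeh, bcf, bde, bdf, beg, cde, cdg, cfh, cgh, dfh, egh

giving chain groups C_0 ≅ Z^8, C_1 ≅ Z^24, C_2 ≅ Z^16.

The boundary map ∂_1: C_1 → C_0 sends each edge [p,q] (with p < q) to q − p.
The 8×24 boundary matrix has rank 7 and Smith normal form diag(1,1,1,1,1,1,1).

The boundary map ∂_2: C_2 → C_1 acts by ∂[p,q,r] = [q,r] − [p,r] + [p,q]. For instance
  ∂abc = bc − ac + ab,
  ∂bdf = df − bf + bd.
This gives a 24×16 integer matrix of rank 15; reducing to Smith normal form yields diagonal entries (1,1,1,1,1,1,1,1,1,1,1,1,1,1,1).

Reading off H_k = ker ∂_k / im ∂_{k+1}:

  H_0: rank C_0 − rank ∂_1 = 8 − 7 = 1, and the invariant factors of ∂_1 are all 1, so H_0 ≅ Z.

H_0 ≅ Z.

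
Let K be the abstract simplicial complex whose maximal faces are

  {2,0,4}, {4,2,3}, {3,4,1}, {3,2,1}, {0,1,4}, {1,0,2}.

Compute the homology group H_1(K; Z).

H_1 ≅ 0.

Fix the vertex order 0 < 1 < 2 < 3 < 4 and write every simplex with vertices in increasing order. Then dim K = 2 and the simplices of K are:

  0-simplices (5): [0], [1], [2], [3], [4]
  1-simplices (9): [0,1], [0,2], [0,4], [1,2], [1,3], [1,4], [2,3], [2,4], [3,4]
  2-simplices (6): [0,1,2], [0,1,4], [0,2,4], [1,2,3], [1,3,4], [2,3,4]

so the chain groups are C_0 ≅ Z^5, C_1 ≅ Z^9, C_2 ≅ Z^6.

Boundary ∂_1: C_1 → C_0 maps an edge to its endpoints' difference, ∂[p,q] = q − p.
The 5×9 boundary matrix has rank 4 and Smith normal form diag(1,1,1,1).

The boundary map ∂_2: C_2 → C_1 maps a triangle to the signed sum of its edges. For instance
  ∂[2,3,4] = [3,4] − [2,4] + [2,3],
  ∂[0,1,4] = [1,4] − [0,4] + [0,1].
This gives a 9×6 integer matrix of rank 5; reducing to Smith normal form yields diagonal entries (1,1,1,1,1).

Computing H_k = (kernel of ∂_k) / (image of ∂_{k+1}):

  H_1: rank ker ∂_1 − rank ∂_2 = (9 − 4) − 5 = 0, and the invariant factors of ∂_2 are all 1, so H_1 = 0.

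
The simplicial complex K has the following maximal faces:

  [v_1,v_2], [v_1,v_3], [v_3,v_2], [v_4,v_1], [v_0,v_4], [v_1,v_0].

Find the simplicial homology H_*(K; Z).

We work with the vertex ordering v_0 < v_1 < v_2 < v_3 < v_4. The simplices of K, each written with vertices in increasing order, are:

  0-simplices (5): [v_0], [v_1], [v_2], [v_3], [v_4]
  1-simplices (6): [v_0,v_1], [v_0,v_4], [v_1,v_2], [v_1,v_3], [v_1,v_4], [v_2,v_3]

giving chain groups C_0 ≅ Z^5, C_1 ≅ Z^6.

The boundary map ∂_1: C_1 → C_0 is given by ∂[p,q] = [q] − [p]. For instance
  ∂[v_2,v_3] = [v_3] − [v_2].
This gives a 5×6 integer matrix of rank 4; reducing to Smith normal form yields diagonal entries (1,1,1,1).

From H_k ≅ ker(∂_k) / im(∂_{k+1}) we obtain:

  H_0: rank C_0 − rank ∂_1 = 5 − 4 = 1, and the invariant factors of ∂_1 are all 1, so H_0 ≅ Z.
  H_1: rank ker ∂_1 − rank ∂_2 = (6 − 4) − 0 = 2, and there is no ∂_2, so H_1 ≅ Z^2.

As a check, the Euler characteristic is 5 − 6 = -1, which agrees with 1 − 2 = -1.
(K is a triangulation of a wedge of 2 circles.)

H_0 = Z,  H_1 = Z^2.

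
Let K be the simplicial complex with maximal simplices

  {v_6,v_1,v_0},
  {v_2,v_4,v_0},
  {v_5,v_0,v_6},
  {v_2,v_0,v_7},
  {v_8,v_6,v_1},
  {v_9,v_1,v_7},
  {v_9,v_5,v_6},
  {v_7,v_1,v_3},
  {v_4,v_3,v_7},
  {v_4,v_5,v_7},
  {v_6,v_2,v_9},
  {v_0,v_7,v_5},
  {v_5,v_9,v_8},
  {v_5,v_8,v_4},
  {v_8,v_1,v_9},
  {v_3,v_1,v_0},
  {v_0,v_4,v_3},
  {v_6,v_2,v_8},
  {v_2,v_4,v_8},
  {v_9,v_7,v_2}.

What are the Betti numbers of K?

b_0 = 1, b_1 = 1, b_2 = 0.

Order the vertices as v_0 < v_1 < v_2 < v_3 < v_4 < v_5 < v_6 < v_7 < v_8 < v_9. Listing each simplex with vertices in this order, K has dimension 2 with simplices:

  0-simplices (10): [v_0], [v_1], [v_2], [v_3], [v_4], [v_5], [v_6], [v_7], [v_8], [v_9]
  1-simplices (30): (30 of them)
  2-simplices (20): (20 of them)

Hence C_0 ≅ Z^10, C_1 ≅ Z^30, C_2 ≅ Z^20.

∂_1: C_1 → C_0 is given by ∂[p,q] = [q] − [p]. For instance
  ∂[v_5,v_8] = [v_8] − [v_5].
The resulting 10×30 matrix has rank 9, and its Smith normal form has invariant factors (1,1,1,1,1,1,1,1,1).

∂_2: C_2 → C_1 sends each 2-simplex [p,q,r] to [q,r] − [p,r] + [p,q]. For instance
  ∂[v_1,v_7,v_9] = [v_7,v_9] − [v_1,v_9] + [v_1,v_7],
  ∂[v_0,v_2,v_7] = [v_2,v_7] − [v_0,v_7] + [v_0,v_2].
This gives a 30×20 integer matrix of rank 20; reducing to Smith normal form yields diagonal entries (1,1,1,1,1,1,1,1,1,1,1,1,1,1,1,1,1,1,1,2).

Reading off H_k = ker ∂_k / im ∂_{k+1}:

  H_0: rank C_0 − rank ∂_1 = 10 − 9 = 1, and the invariant factors of ∂_1 are all 1, so H_0 ≅ Z.
  H_1: rank ker ∂_1 − rank ∂_2 = (30 − 9) − 20 = 1, and ∂_2 has invariant factor 2 > 1, so H_1 ≅ Z ⊕ Z/2Z.
  H_2: rank ker ∂_2 − rank ∂_3 = (20 − 20) − 0 = 0, and there is no ∂_3, so H_2 ≅ 0.

As a check, the Euler characteristic is 10 − 30 + 20 = 0, which agrees with 1 − 1 + 0 = 0.
(K is a triangulation of the Klein bottle.)

Hence the Betti numbers are b_0 = 1, b_1 = 1, b_2 = 0.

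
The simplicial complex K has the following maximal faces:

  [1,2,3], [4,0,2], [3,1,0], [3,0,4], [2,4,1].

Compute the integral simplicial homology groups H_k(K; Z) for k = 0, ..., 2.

H_0 = Z,  H_1 = Z,  H_2 = 0.

We work with the vertex ordering 0 < 1 < 2 < 3 < 4. The simplices of K, each written with vertices in increasing order, are:

  0-simplices (5): [0], [1], [2], [3], [4]
  1-simplices (10): [0,1], [0,2], [0,3], [0,4], [1,2], [1,3], [1,4], [2,3], [2,4], [3,4]
  2-simplices (5): [0,1,3], [0,2,4], [0,3,4], [1,2,3], [1,2,4]

Hence C_0 ≅ Z^5, C_1 ≅ Z^10, C_2 ≅ Z^5.

Boundary ∂_1: C_1 → C_0 is given by ∂[p,q] = [q] − [p].
The 5×10 boundary matrix has rank 4 and Smith normal form diag(1,1,1,1).

∂_2: C_2 → C_1 sends each 2-simplex [p,q,r] to [q,r] − [p,r] + [p,q]. For instance
  ∂[0,3,4] = [3,4] − [0,4] + [0,3],
  ∂[0,2,4] = [2,4] − [0,4] + [0,2].
The 10×5 boundary matrix has rank 5 and Smith normal form diag(1,1,1,1,1).

Now H_k = ker ∂_k / im ∂_{k+1}, so:

  H_0: rank C_0 − rank ∂_1 = 5 − 4 = 1, and the invariant factors of ∂_1 are all 1, so H_0 = Z.
  H_1: rank ker ∂_1 − rank ∂_2 = (10 − 4) − 5 = 1, and the invariant factors of ∂_2 are all 1, so H_1 = Z.
  H_2: rank ker ∂_2 − rank ∂_3 = (5 − 5) − 0 = 0, and there is no ∂_3, so H_2 = 0.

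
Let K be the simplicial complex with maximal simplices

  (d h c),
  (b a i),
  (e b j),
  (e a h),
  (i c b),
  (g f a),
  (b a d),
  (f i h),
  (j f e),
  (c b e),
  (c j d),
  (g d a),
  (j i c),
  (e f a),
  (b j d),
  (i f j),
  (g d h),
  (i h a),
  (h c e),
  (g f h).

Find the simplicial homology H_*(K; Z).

Fix the vertex order a < b < c < d < e < f < g < h < i < j and write every simplex with vertices in increasing order. Then dim K = 2 and the simplices of K are:

  0-simplices (10): a, b, c, d, e, f, g, h, i, j
  1-simplices (30): ab, ad, ae, af, ag, ah, ai, bc, bd, be, bi, bj, cd, ce, ch, ci, cj, dg, dh, dj, ef, eh, ej, fg, fh, fi, fj, gh, hi, ij
  2-simplices (20): abd, abi, adg, aef, aeh, afg, ahi, bce, bci, bdj, bej, cdh, cdj, ceh, cij, dgh, efj, fgh, fhi, fij

giving chain groups C_0 ≅ Z^10, C_1 ≅ Z^30, C_2 ≅ Z^20.

The boundary map ∂_1: C_1 → C_0 sends each edge [p,q] (with p < q) to q − p.
The 10×30 boundary matrix has rank 9 and Smith normal form diag(1,1,1,1,1,1,1,1,1).

Boundary ∂_2: C_2 → C_1 maps a triangle to the signed sum of its edges. For instance
  ∂aeh = eh − ah + ae,
  ∂efj = fj − ej + ef.
This gives a 30×20 integer matrix of rank 20; reducing to Smith normal form yields diagonal entries (1,1,1,1,1,1,1,1,1,1,1,1,1,1,1,1,1,1,1,2).

From H_k ≅ ker(∂_k) / im(∂_{k+1}) we obtain:

  H_0: rank C_0 − rank ∂_1 = 10 − 9 = 1, and the invariant factors of ∂_1 are all 1, so H_0 ≅ Z.
  H_1: rank ker ∂_1 − rank ∂_2 = (30 − 9) − 20 = 1, and ∂_2 has invariant factor 2 > 1, so H_1 ≅ Z ⊕ Z_2.
  H_2: rank ker ∂_2 − rank ∂_3 = (20 − 20) − 0 = 0, and there is no ∂_3, so H_2 ≅ 0.

(K is a triangulation of the Klein bottle.)

H_0 ≅ Z,  H_1 ≅ Z ⊕ Z_2,  H_2 = 0.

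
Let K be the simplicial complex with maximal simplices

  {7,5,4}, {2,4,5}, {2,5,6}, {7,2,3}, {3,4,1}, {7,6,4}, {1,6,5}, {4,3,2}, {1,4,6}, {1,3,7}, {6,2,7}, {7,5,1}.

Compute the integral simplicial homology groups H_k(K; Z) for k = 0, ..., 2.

H_0 ≅ Z,  H_1 ≅ Z/2Z,  H_2 = 0.

Fix the vertex order 1 < 2 < 3 < 4 < 5 < 6 < 7 and write every simplex with vertices in increasing order. Then dim K = 2 and the simplices of K are:

  0-simplices (7): [1], [2], [3], [4], [5], [6], [7]
  1-simplices (18): [1,3], [1,4], [1,5], [1,6], [1,7], [2,3], [2,4], [2,5], [2,6], [2,7], [3,4], [3,7], [4,5], [4,6], [4,7], [5,6], [5,7], [6,7]
  2-simplices (12): [1,3,4], [1,3,7], [1,4,6], [1,5,6], [1,5,7], [2,3,4], [2,3,7], [2,4,5], [2,5,6], [2,6,7], [4,5,7], [4,6,7]

so the chain groups are C_0 ≅ Z^7, C_1 ≅ Z^18, C_2 ≅ Z^12.

Boundary ∂_1: C_1 → C_0 maps an edge to its endpoints' difference, ∂[p,q] = q − p.
The resulting 7×18 matrix has rank 6, and its Smith normal form has invariant factors (1,1,1,1,1,1).

The boundary map ∂_2: C_2 → C_1 maps a triangle to the signed sum of its edges. For instance
  ∂[2,5,6] = [5,6] − [2,6] + [2,5],
  ∂[4,5,7] = [5,7] − [4,7] + [4,5].
As a 18×12 matrix over Z this has rank 12, with invariant factors (1,1,1,1,1,1,1,1,1,1,1,2).

Now H_k = ker ∂_k / im ∂_{k+1}, so:

  H_0: rank C_0 − rank ∂_1 = 7 − 6 = 1, and the invariant factors of ∂_1 are all 1, so H_0 ≅ Z.
  H_1: rank ker ∂_1 − rank ∂_2 = (18 − 6) − 12 = 0, and ∂_2 has invariant factor 2 > 1, so H_1 ≅ Z/2Z.
  H_2: rank ker ∂_2 − rank ∂_3 = (12 − 12) − 0 = 0, and there is no ∂_3, so H_2 ≅ 0.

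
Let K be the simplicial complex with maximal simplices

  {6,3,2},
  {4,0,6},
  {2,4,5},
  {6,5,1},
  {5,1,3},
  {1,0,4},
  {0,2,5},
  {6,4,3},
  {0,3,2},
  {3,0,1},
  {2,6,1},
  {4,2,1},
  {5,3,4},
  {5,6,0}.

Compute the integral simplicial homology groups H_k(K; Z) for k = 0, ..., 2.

Take the total order 0 < 1 < 2 < 3 < 4 < 5 < 6 on the vertex set. Then K (dimension 2) consists of the simplices:

  0-simplices (7): [0], [1], [2], [3], [4], [5], [6]
  1-simplices (21): [0,1], [0,2], [0,3], [0,4], [0,5], [0,6], [1,2], [1,3], [1,4], [1,5], [1,6], [2,3], [2,4], [2,5], [2,6], [3,4], [3,5], [3,6], [4,5], [4,6], [5,6]
  2-simplices (14): [0,1,3], [0,1,4], [0,2,3], [0,2,5], [0,4,6], [0,5,6], [1,2,4], [1,2,6], [1,3,5], [1,5,6], [2,3,6], [2,4,5], [3,4,5], [3,4,6]

Hence C_0 ≅ Z^7, C_1 ≅ Z^21, C_2 ≅ Z^14.

Boundary ∂_1: C_1 → C_0 sends each edge [p,q] (with p < q) to q − p. For instance
  ∂[0,2] = [2] − [0].
As a 7×21 matrix over Z this has rank 6, with invariant factors (1,1,1,1,1,1).

∂_2: C_2 → C_1 sends each 2-simplex [p,q,r] to [q,r] − [p,r] + [p,q]. For instance
  ∂[2,4,5] = [4,5] − [2,5] + [2,4],
  ∂[1,2,4] = [2,4] − [1,4] + [1,2].
The resulting 21×14 matrix has rank 13, and its Smith normal form has invariant factors (1,1,1,1,1,1,1,1,1,1,1,1,1).

Reading off H_k = ker ∂_k / im ∂_{k+1}:

  H_0: rank C_0 − rank ∂_1 = 7 − 6 = 1, and the invariant factors of ∂_1 are all 1, so H_0 ≅ Z.
  H_1: rank ker ∂_1 − rank ∂_2 = (21 − 6) − 13 = 2, and the invariant factors of ∂_2 are all 1, so H_1 ≅ Z^2.
  H_2: rank ker ∂_2 − rank ∂_3 = (14 − 13) − 0 = 1, and there is no ∂_3, so H_2 ≅ Z.

H_0 = Z,  H_1 = Z^2,  H_2 = Z.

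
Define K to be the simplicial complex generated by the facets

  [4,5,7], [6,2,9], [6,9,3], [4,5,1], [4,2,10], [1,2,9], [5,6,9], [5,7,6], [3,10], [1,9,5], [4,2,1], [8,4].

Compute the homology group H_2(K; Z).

H_2 ≅ 0.

We work with the vertex ordering 1 < 2 < 3 < 4 < 5 < 6 < 7 < 8 < 9 < 10. The simplices of K, each written with vertices in increasing order, are:

  0-simplices (10): [1], [2], [3], [4], [5], [6], [7], [8], [9], [10]
  1-simplices (20): [1,2], [1,4], [1,5], [1,9], [2,4], [2,6], [2,9], [2,10], [3,6], [3,9], [3,10], [4,5], [4,7], [4,8], [4,10], [5,6], [5,7], [5,9], [6,7], [6,9]
  2-simplices (10): [1,2,4], [1,2,9], [1,4,5], [1,5,9], [2,4,10], [2,6,9], [3,6,9], [4,5,7], [5,6,7], [5,6,9]

Hence C_0 ≅ Z^10, C_1 ≅ Z^20, C_2 ≅ Z^10.

∂_1: C_1 → C_0 maps an edge to its endpoints' difference, ∂[p,q] = q − p.
As a 10×20 matrix over Z this has rank 9, with invariant factors (1,1,1,1,1,1,1,1,1).

Boundary ∂_2: C_2 → C_1 maps a triangle to the signed sum of its edges. For instance
  ∂[1,4,5] = [4,5] − [1,5] + [1,4],
  ∂[1,2,4] = [2,4] − [1,4] + [1,2].
The resulting 20×10 matrix has rank 10, and its Smith normal form has invariant factors (1,1,1,1,1,1,1,1,1,1).

Reading off H_k = ker ∂_k / im ∂_{k+1}:

  H_2: rank ker ∂_2 − rank ∂_3 = (10 − 10) − 0 = 0, and there is no ∂_3, so H_2 ≅ 0.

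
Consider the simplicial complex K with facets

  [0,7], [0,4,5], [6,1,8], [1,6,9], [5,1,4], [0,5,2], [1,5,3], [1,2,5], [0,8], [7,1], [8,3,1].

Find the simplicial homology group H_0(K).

H_0 ≅ Z.

Fix the vertex order 0 < 1 < 2 < 3 < 4 < 5 < 6 < 7 < 8 < 9 and write every simplex with vertices in increasing order. Then dim K = 2 and the simplices of K are:

  0-simplices (10): [0], [1], [2], [3], [4], [5], [6], [7], [8], [9]
  1-simplices (19): [0,2], [0,4], [0,5], [0,7], [0,8], [1,2], [1,3], [1,4], [1,5], [1,6], [1,7], [1,8], [1,9], [2,5], [3,5], [3,8], [4,5], [6,8], [6,9]
  2-simplices (8): [0,2,5], [0,4,5], [1,2,5], [1,3,5], [1,3,8], [1,4,5], [1,6,8], [1,6,9]

Hence C_0 ≅ Z^10, C_1 ≅ Z^19, C_2 ≅ Z^8.

The boundary map ∂_1: C_1 → C_0 is given by ∂[p,q] = [q] − [p].
The 10×19 boundary matrix has rank 9 and Smith normal form diag(1,1,1,1,1,1,1,1,1).

The boundary map ∂_2: C_2 → C_1 maps a triangle to the signed sum of its edges. For instance
  ∂[1,6,8] = [6,8] − [1,8] + [1,6],
  ∂[1,3,8] = [3,8] − [1,8] + [1,3].
The resulting 19×8 matrix has rank 8, and its Smith normal form has invariant factors (1,1,1,1,1,1,1,1).

Computing H_k = (kernel of ∂_k) / (image of ∂_{k+1}):

  H_0: rank C_0 − rank ∂_1 = 10 − 9 = 1, and the invariant factors of ∂_1 are all 1, so H_0 ≅ Z.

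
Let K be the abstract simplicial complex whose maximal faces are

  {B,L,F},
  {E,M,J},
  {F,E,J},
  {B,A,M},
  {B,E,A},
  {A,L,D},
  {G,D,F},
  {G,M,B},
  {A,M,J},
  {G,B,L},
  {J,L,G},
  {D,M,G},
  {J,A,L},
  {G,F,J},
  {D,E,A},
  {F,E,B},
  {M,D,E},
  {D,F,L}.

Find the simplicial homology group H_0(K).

H_0 ≅ Z.

Fix the vertex order A < B < D < E < F < G < J < L < M and write every simplex with vertices in increasing order. Then dim K = 2 and the simplices of K are:

  0-simplices (9): A, B, D, E, F, G, J, L, M
  1-simplices (27): AB, AD, AE, AJ, AL, AM, BE, BF, BG, BL, BM, DE, DF, DG, DL, DM, EF, EJ, EM, FG, FJ, FL, GJ, GL, GM, JL, JM
  2-simplices (18): ABE, ABM, ADE, ADL, AJL, AJM, BEF, BFL, BGL, BGM, DEM, DFG, DFL, DGM, EFJ, EJM, FGJ, GJL

so the chain groups are C_0 ≅ Z^9, C_1 ≅ Z^27, C_2 ≅ Z^18.

The boundary map ∂_1: C_1 → C_0 sends each edge [p,q] (with p < q) to q − p.
The resulting 9×27 matrix has rank 8, and its Smith normal form has invariant factors (1,1,1,1,1,1,1,1).

The boundary map ∂_2: C_2 → C_1 maps a triangle to the signed sum of its edges. For instance
  ∂DFG = FG − DG + DF,
  ∂AJM = JM − AM + AJ.
As a 27×18 matrix over Z this has rank 18, with invariant factors (1,1,1,1,1,1,1,1,1,1,1,1,1,1,1,1,1,2).

From H_k ≅ ker(∂_k) / im(∂_{k+1}) we obtain:

  H_0: rank C_0 − rank ∂_1 = 9 − 8 = 1, and the invariant factors of ∂_1 are all 1, so H_0 = Z.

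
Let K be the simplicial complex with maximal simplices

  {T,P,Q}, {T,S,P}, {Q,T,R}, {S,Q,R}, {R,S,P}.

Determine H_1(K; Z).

Order the vertices as P < Q < R < S < T. Listing each simplex with vertices in this order, K has dimension 2 with simplices:

  0-simplices (5): P, Q, R, S, T
  1-simplices (10): PQ, PR, PS, PT, QR, QS, QT, RS, RT, ST
  2-simplices (5): PQT, PRS, PST, QRS, QRT

so the chain groups are C_0 ≅ Z^5, C_1 ≅ Z^10, C_2 ≅ Z^5.

Boundary ∂_1: C_1 → C_0 maps an edge to its endpoints' difference, ∂[p,q] = q − p. For instance
  ∂PQ = Q − P.
As a 5×10 matrix over Z this has rank 4, with invariant factors (1,1,1,1).

The boundary map ∂_2: C_2 → C_1 maps a triangle to the signed sum of its edges. For instance
  ∂QRT = RT − QT + QR,
  ∂PST = ST − PT + PS.
As a 10×5 matrix over Z this has rank 5, with invariant factors (1,1,1,1,1).

Now H_k = ker ∂_k / im ∂_{k+1}, so:

  H_1: rank ker ∂_1 − rank ∂_2 = (10 − 4) − 5 = 1, and the invariant factors of ∂_2 are all 1, so H_1 ≅ Z.

(K is a triangulation of the Möbius band.)

H_1 ≅ Z.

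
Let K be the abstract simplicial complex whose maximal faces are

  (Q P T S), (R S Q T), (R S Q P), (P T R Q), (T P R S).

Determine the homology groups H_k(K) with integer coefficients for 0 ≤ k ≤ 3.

Order the vertices as P < Q < R < S < T. Listing each simplex with vertices in this order, K has dimension 3 with simplices:

  0-simplices (5): P, Q, R, S, T
  1-simplices (10): PQ, PR, PS, PT, QR, QS, QT, RS, RT, ST
  2-simplices (10): PQR, PQS, PQT, PRS, PRT, PST, QRS, QRT, QST, RST
  3-simplices (5): PQRS, PQRT, PQST, PRST, QRST

so the chain groups are C_0 ≅ Z^5, C_1 ≅ Z^10, C_2 ≅ Z^10, C_3 ≅ Z^5.

∂_1: C_1 → C_0 maps an edge to its endpoints' difference, ∂[p,q] = q − p. For instance
  ∂RT = T − R.
This gives a 5×10 integer matrix of rank 4; reducing to Smith normal form yields diagonal entries (1,1,1,1).

The boundary map ∂_2: C_2 → C_1 sends each 2-simplex [p,q,r] to [q,r] − [p,r] + [p,q]. For instance
  ∂QRT = RT − QT + QR,
  ∂QST = ST − QT + QS.
As a 10×10 matrix over Z this has rank 6, with invariant factors (1,1,1,1,1,1).

Boundary ∂_3: C_3 → C_2 sends each 3-simplex σ to the alternating sum Σ_i (−1)^i (σ with its i-th vertex removed). For instance
  ∂PQST = QST − PST + PQT − PQS,
  ∂PQRT = QRT − PRT + PQT − PQR.
As a 10×5 matrix over Z this has rank 4, with invariant factors (1,1,1,1).

Reading off H_k = ker ∂_k / im ∂_{k+1}:

  H_0: rank C_0 − rank ∂_1 = 5 − 4 = 1, and the invariant factors of ∂_1 are all 1, so H_0 ≅ Z.
  H_1: rank ker ∂_1 − rank ∂_2 = (10 − 4) − 6 = 0, and the invariant factors of ∂_2 are all 1, so H_1 ≅ 0.
  H_2: rank ker ∂_2 − rank ∂_3 = (10 − 6) − 4 = 0, and the invariant factors of ∂_3 are all 1, so H_2 ≅ 0.
  H_3: rank ker ∂_3 − rank ∂_4 = (5 − 4) − 0 = 1, and there is no ∂_4, so H_3 ≅ Z.

As a check, the Euler characteristic is 5 − 10 + 10 − 5 = 0, which agrees with 1 − 0 + 0 − 1 = 0.
(K is a triangulation of the 3-sphere S^3.)

H_0 = Z,  H_1 = 0,  H_2 = 0,  H_3 = Z.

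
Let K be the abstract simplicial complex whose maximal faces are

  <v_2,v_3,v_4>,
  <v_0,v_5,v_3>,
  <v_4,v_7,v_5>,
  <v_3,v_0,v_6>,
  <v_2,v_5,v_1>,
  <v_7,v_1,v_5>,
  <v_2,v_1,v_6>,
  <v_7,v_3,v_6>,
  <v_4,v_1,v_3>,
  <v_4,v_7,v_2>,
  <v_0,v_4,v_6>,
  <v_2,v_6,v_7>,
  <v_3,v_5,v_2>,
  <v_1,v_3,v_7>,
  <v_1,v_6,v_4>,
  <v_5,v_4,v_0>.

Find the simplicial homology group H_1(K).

Take the total order v_0 < v_1 < v_2 < v_3 < v_4 < v_5 < v_6 < v_7 on the vertex set. Then K (dimension 2) consists of the simplices:

  0-simplices (8): [v_0], [v_1], [v_2], [v_3], [v_4], [v_5], [v_6], [v_7]
  1-simplices (24): (24 of them)
  2-simplices (16): (16 of them)

giving chain groups C_0 ≅ Z^8, C_1 ≅ Z^24, C_2 ≅ Z^16.

∂_1: C_1 → C_0 sends each edge [p,q] (with p < q) to q − p.
The 8×24 boundary matrix has rank 7 and Smith normal form diag(1,1,1,1,1,1,1).

∂_2: C_2 → C_1 acts by ∂[p,q,r] = [q,r] − [p,r] + [p,q]. For instance
  ∂[v_2,v_4,v_7] = [v_4,v_7] − [v_2,v_7] + [v_2,v_4],
  ∂[v_1,v_2,v_6] = [v_2,v_6] − [v_1,v_6] + [v_1,v_2].
This gives a 24×16 integer matrix of rank 15; reducing to Smith normal form yields diagonal entries (1,1,1,1,1,1,1,1,1,1,1,1,1,1,1).

Computing H_k = (kernel of ∂_k) / (image of ∂_{k+1}):

  H_1: rank ker ∂_1 − rank ∂_2 = (24 − 7) − 15 = 2, and the invariant factors of ∂_2 are all 1, so H_1 ≅ Z^2.

(K is a triangulation of the torus T^2.)

H_1 = Z^2.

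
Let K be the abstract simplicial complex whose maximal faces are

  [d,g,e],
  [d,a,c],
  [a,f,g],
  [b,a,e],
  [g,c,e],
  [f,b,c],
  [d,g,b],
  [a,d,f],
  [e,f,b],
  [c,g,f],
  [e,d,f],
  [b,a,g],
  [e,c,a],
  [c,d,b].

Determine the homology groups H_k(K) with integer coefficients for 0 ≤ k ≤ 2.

H_0 = Z,  H_1 = Z^2,  H_2 = Z.

Fix the vertex order a < b < c < d < e < f < g and write every simplex with vertices in increasing order. Then dim K = 2 and the simplices of K are:

  0-simplices (7): a, b, c, d, e, f, g
  1-simplices (21): ab, ac, ad, ae, af, ag, bc, bd, be, bf, bg, cd, ce, cf, cg, de, df, dg, ef, eg, fg
  2-simplices (14): abe, abg, acd, ace, adf, afg, bcd, bcf, bdg, bef, ceg, cfg, def, deg

giving chain groups C_0 ≅ Z^7, C_1 ≅ Z^21, C_2 ≅ Z^14.

∂_1: C_1 → C_0 maps an edge to its endpoints' difference, ∂[p,q] = q − p.
This gives a 7×21 integer matrix of rank 6; reducing to Smith normal form yields diagonal entries (1,1,1,1,1,1).

The boundary map ∂_2: C_2 → C_1 maps a triangle to the signed sum of its edges. For instance
  ∂bcd = cd − bd + bc,
  ∂deg = eg − dg + de.
The 21×14 boundary matrix has rank 13 and Smith normal form diag(1,1,1,1,1,1,1,1,1,1,1,1,1).

From H_k ≅ ker(∂_k) / im(∂_{k+1}) we obtain:

  H_0: rank C_0 − rank ∂_1 = 7 − 6 = 1, and the invariant factors of ∂_1 are all 1, so H_0 ≅ Z.
  H_1: rank ker ∂_1 − rank ∂_2 = (21 − 6) − 13 = 2, and the invariant factors of ∂_2 are all 1, so H_1 ≅ Z^2.
  H_2: rank ker ∂_2 − rank ∂_3 = (14 − 13) − 0 = 1, and there is no ∂_3, so H_2 ≅ Z.

(K is a triangulation of the torus T^2.)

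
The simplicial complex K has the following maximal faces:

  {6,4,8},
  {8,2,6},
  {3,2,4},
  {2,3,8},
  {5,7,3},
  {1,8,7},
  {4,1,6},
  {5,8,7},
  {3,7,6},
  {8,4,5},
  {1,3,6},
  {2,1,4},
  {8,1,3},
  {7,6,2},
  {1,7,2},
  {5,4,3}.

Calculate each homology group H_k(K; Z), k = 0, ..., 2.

H_0 = Z,  H_1 = Z^2,  H_2 = Z.

Take the total order 1 < 2 < 3 < 4 < 5 < 6 < 7 < 8 on the vertex set. Then K (dimension 2) consists of the simplices:

  0-simplices (8): [1], [2], [3], [4], [5], [6], [7], [8]
  1-simplices (24): (24 of them)
  2-simplices (16): [1,2,4], [1,2,7], [1,3,6], [1,3,8], [1,4,6], [1,7,8], [2,3,4], [2,3,8], [2,6,7], [2,6,8], [3,4,5], [3,5,7], [3,6,7], [4,5,8], [4,6,8], [5,7,8]

giving chain groups C_0 ≅ Z^8, C_1 ≅ Z^24, C_2 ≅ Z^16.

The boundary map ∂_1: C_1 → C_0 sends each edge [p,q] (with p < q) to q − p. For instance
  ∂[2,7] = [7] − [2].
The resulting 8×24 matrix has rank 7, and its Smith normal form has invariant factors (1,1,1,1,1,1,1).

Boundary ∂_2: C_2 → C_1 sends each 2-simplex [p,q,r] to [q,r] − [p,r] + [p,q]. For instance
  ∂[2,3,8] = [3,8] − [2,8] + [2,3],
  ∂[2,3,4] = [3,4] − [2,4] + [2,3].
The 24×16 boundary matrix has rank 15 and Smith normal form diag(1,1,1,1,1,1,1,1,1,1,1,1,1,1,1).

Computing H_k = (kernel of ∂_k) / (image of ∂_{k+1}):

  H_0: rank C_0 − rank ∂_1 = 8 − 7 = 1, and the invariant factors of ∂_1 are all 1, so H_0 = Z.
  H_1: rank ker ∂_1 − rank ∂_2 = (24 − 7) − 15 = 2, and the invariant factors of ∂_2 are all 1, so H_1 = Z^2.
  H_2: rank ker ∂_2 − rank ∂_3 = (16 − 15) − 0 = 1, and there is no ∂_3, so H_2 = Z.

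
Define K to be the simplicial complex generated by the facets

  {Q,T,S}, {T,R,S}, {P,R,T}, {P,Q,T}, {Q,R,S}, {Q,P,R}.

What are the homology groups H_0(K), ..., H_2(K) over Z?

Order the vertices as P < Q < R < S < T. Listing each simplex with vertices in this order, K has dimension 2 with simplices:

  0-simplices (5): P, Q, R, S, T
  1-simplices (9): PQ, PR, PT, QR, QS, QT, RS, RT, ST
  2-simplices (6): PQR, PQT, PRT, QRS, QST, RST

giving chain groups C_0 ≅ Z^5, C_1 ≅ Z^9, C_2 ≅ Z^6.

∂_1: C_1 → C_0 maps an edge to its endpoints' difference, ∂[p,q] = q − p.
The 5×9 boundary matrix has rank 4 and Smith normal form diag(1,1,1,1).

Boundary ∂_2: C_2 → C_1 acts by ∂[p,q,r] = [q,r] − [p,r] + [p,q]. For instance
  ∂PQR = QR − PR + PQ,
  ∂PRT = RT − PT + PR.
The 9×6 boundary matrix has rank 5 and Smith normal form diag(1,1,1,1,1).

Reading off H_k = ker ∂_k / im ∂_{k+1}:

  H_0: rank C_0 − rank ∂_1 = 5 − 4 = 1, and the invariant factors of ∂_1 are all 1, so H_0 ≅ Z.
  H_1: rank ker ∂_1 − rank ∂_2 = (9 − 4) − 5 = 0, and the invariant factors of ∂_2 are all 1, so H_1 ≅ 0.
  H_2: rank ker ∂_2 − rank ∂_3 = (6 − 5) − 0 = 1, and there is no ∂_3, so H_2 ≅ Z.

H_0 ≅ Z,  H_1 = 0,  H_2 ≅ Z.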